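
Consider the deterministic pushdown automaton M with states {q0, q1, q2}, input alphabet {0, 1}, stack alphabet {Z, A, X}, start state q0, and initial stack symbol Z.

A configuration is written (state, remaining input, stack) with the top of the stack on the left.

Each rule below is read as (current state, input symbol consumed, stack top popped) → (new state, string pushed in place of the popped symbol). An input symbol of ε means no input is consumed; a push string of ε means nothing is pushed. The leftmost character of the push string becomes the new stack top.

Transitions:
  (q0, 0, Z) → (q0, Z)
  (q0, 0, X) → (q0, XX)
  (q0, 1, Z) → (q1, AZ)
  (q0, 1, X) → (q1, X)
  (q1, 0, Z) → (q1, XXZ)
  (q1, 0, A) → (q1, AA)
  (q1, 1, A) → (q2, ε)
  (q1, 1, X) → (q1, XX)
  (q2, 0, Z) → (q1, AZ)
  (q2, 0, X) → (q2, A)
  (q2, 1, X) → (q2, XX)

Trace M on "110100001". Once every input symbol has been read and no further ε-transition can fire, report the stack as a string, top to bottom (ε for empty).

(q0, 110100001, Z)
  read 1, top Z: go to q1, push AZ → (q1, 10100001, AZ)
  read 1, top A: go to q2, push ε → (q2, 0100001, Z)
  read 0, top Z: go to q1, push AZ → (q1, 100001, AZ)
  read 1, top A: go to q2, push ε → (q2, 00001, Z)
  read 0, top Z: go to q1, push AZ → (q1, 0001, AZ)
  read 0, top A: go to q1, push AA → (q1, 001, AAZ)
  read 0, top A: go to q1, push AA → (q1, 01, AAAZ)
  read 0, top A: go to q1, push AA → (q1, 1, AAAAZ)
  read 1, top A: go to q2, push ε → (q2, ε, AAAZ)
All input consumed in state q2 with stack AAAZ.

AAAZ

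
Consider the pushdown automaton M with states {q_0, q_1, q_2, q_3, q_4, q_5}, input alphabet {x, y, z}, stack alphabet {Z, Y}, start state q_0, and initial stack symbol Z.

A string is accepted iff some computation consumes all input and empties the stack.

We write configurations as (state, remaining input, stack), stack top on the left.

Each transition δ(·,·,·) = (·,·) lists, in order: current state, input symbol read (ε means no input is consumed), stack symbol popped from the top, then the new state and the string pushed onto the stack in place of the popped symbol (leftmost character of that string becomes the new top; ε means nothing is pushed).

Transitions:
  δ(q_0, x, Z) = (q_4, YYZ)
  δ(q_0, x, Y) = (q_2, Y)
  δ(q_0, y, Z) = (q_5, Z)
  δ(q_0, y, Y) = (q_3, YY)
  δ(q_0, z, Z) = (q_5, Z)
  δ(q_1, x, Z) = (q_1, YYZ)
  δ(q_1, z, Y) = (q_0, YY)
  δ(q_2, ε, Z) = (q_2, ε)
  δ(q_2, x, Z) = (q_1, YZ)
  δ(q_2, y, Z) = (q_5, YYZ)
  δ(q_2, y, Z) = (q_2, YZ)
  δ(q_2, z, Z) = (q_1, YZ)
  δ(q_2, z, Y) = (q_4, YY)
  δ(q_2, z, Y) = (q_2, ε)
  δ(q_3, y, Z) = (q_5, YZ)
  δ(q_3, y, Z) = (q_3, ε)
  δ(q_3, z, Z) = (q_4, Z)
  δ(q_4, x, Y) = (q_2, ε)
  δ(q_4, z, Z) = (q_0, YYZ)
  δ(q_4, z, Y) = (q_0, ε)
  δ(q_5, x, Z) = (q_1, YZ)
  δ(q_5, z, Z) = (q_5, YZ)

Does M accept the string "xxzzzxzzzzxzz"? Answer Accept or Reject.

Accept

One accepting computation: (q_0, xxzzzxzzzzxzz, Z) ⊢ (q_4, xzzzxzzzzxzz, YYZ) ⊢ (q_2, zzzxzzzzxzz, YZ) ⊢ (q_2, zzxzzzzxzz, Z) ⊢ (q_1, zxzzzzxzz, YZ) ⊢ (q_0, xzzzzxzz, YYZ) ⊢ (q_2, zzzzxzz, YYZ) ⊢ (q_2, zzzxzz, YZ) ⊢ (q_2, zzxzz, Z) ⊢ (q_1, zxzz, YZ) ⊢ (q_0, xzz, YYZ) ⊢ (q_2, zz, YYZ) ⊢ (q_2, z, YZ) ⊢ (q_2, ε, Z) ⊢ (q_2, ε, ε)
All input consumed and the stack is empty.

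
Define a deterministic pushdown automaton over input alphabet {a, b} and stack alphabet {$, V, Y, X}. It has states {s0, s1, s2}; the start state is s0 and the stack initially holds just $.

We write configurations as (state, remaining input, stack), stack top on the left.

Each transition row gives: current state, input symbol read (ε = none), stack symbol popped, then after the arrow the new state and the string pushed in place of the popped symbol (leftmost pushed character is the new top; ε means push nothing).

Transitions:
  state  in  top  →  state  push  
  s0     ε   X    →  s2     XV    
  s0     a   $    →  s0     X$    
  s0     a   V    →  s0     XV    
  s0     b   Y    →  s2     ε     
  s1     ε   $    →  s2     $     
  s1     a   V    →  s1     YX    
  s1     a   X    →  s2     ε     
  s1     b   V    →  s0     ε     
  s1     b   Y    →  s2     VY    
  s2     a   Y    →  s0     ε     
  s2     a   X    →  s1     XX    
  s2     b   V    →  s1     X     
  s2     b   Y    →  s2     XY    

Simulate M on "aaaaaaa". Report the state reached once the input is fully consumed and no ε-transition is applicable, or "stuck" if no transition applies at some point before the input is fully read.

(s0, aaaaaaa, $)
  read a, top $: go to s0, push X$ → (s0, aaaaaa, X$)
  ε-move, top X: go to s2, push XV → (s2, aaaaaa, XV$)
  read a, top X: go to s1, push XX → (s1, aaaaa, XXV$)
  read a, top X: go to s2, push ε → (s2, aaaa, XV$)
  read a, top X: go to s1, push XX → (s1, aaa, XXV$)
  read a, top X: go to s2, push ε → (s2, aa, XV$)
  read a, top X: go to s1, push XX → (s1, a, XXV$)
  read a, top X: go to s2, push ε → (s2, ε, XV$)
All input consumed; M is in state s2.

s2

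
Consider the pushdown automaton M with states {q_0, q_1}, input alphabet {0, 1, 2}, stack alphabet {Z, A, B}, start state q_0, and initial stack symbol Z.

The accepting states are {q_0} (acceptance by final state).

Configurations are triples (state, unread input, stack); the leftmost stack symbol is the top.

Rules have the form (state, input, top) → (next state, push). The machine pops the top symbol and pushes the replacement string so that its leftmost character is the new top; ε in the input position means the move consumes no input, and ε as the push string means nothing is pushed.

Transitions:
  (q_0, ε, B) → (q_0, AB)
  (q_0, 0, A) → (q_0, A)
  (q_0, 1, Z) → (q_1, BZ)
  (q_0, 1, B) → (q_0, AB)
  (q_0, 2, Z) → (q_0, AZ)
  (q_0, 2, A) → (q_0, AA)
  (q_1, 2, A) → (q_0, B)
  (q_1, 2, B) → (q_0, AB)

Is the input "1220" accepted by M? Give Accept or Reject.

One accepting computation: (q_0, 1220, Z) ⊢ (q_1, 220, BZ) ⊢ (q_0, 20, ABZ) ⊢ (q_0, 0, AABZ) ⊢ (q_0, ε, AABZ)
All input consumed and state q_0 ∈ F.

Accept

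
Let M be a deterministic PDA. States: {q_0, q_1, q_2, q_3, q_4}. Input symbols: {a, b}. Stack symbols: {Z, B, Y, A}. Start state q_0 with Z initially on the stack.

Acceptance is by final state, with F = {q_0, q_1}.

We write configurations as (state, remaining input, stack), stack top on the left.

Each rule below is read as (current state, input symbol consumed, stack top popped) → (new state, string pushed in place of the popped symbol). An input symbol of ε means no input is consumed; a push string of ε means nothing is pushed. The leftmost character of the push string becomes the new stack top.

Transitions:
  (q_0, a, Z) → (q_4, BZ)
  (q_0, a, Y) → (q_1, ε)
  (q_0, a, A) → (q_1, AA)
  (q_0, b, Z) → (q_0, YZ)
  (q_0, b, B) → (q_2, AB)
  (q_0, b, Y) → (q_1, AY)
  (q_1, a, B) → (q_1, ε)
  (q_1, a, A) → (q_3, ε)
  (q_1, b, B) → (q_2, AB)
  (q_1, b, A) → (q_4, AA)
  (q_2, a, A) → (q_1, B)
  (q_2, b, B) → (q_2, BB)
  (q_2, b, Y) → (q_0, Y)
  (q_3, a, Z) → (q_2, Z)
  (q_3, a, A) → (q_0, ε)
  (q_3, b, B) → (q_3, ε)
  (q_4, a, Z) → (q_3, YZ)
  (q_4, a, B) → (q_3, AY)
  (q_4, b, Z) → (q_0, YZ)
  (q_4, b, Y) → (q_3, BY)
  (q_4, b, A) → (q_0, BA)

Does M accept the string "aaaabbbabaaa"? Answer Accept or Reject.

(q_0, aaaabbbabaaa, Z)
  read a, top Z: go to q_4, push BZ → (q_4, aaabbbabaaa, BZ)
  read a, top B: go to q_3, push AY → (q_3, aabbbabaaa, AYZ)
  read a, top A: go to q_0, push ε → (q_0, abbbabaaa, YZ)
  read a, top Y: go to q_1, push ε → (q_1, bbbabaaa, Z)
No transition applies at (q_1, bbbabaaa, Z); input not fully consumed.

Reject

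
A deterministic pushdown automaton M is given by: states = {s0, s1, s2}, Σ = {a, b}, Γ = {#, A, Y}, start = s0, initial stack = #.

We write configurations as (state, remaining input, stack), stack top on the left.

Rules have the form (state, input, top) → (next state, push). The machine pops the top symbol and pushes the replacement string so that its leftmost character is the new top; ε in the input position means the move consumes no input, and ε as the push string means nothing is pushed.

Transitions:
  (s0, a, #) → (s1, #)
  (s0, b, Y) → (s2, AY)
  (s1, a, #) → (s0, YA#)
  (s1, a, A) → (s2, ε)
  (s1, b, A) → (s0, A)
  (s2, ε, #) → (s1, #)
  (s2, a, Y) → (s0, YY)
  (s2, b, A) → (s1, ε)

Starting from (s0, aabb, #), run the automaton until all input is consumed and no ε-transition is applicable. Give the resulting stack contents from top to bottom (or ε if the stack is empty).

(s0, aabb, #) ⊢ (s1, abb, #) ⊢ (s0, bb, YA#) ⊢ (s2, b, AYA#) ⊢ (s1, ε, YA#)
All input consumed in state s1 with stack YA#.

YA#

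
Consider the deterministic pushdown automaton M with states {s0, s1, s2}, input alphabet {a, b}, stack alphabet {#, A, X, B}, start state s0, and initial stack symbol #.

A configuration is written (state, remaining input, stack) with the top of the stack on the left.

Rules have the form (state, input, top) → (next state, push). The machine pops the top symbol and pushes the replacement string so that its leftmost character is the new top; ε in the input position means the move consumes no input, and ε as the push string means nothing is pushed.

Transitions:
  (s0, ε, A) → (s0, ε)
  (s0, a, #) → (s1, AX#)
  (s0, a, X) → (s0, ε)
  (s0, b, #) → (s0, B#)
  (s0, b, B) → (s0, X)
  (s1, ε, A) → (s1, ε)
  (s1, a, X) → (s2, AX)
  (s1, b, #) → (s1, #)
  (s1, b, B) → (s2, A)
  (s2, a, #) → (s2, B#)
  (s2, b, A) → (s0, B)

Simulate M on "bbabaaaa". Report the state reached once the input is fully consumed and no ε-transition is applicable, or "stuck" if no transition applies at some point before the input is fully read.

stuck

(s0, bbabaaaa, #)
  read b, top #: go to s0, push B# → (s0, babaaaa, B#)
  read b, top B: go to s0, push X → (s0, abaaaa, X#)
  read a, top X: go to s0, push ε → (s0, baaaa, #)
  read b, top #: go to s0, push B# → (s0, aaaa, B#)
No transition for (s0, a, top B); M blocks with input aaaa remaining.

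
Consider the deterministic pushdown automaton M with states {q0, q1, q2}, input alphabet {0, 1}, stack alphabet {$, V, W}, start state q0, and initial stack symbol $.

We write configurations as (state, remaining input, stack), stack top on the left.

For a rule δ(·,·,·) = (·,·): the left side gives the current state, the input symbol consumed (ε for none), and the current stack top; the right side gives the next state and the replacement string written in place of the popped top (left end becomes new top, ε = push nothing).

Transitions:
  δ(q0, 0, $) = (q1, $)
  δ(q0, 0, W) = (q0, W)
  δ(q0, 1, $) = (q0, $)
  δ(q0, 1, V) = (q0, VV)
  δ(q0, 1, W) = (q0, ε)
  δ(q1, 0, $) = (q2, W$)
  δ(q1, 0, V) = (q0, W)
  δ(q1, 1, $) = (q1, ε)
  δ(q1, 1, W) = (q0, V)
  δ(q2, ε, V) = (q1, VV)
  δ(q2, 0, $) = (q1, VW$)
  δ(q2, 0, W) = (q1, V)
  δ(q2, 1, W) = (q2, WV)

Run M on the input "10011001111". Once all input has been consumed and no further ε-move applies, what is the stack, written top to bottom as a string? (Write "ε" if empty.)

(q0, 10011001111, $) ⊢ (q0, 0011001111, $) ⊢ (q1, 011001111, $) ⊢ (q2, 11001111, W$) ⊢ (q2, 1001111, WV$) ⊢ (q2, 001111, WVV$) ⊢ (q1, 01111, VVV$) ⊢ (q0, 1111, WVV$) ⊢ (q0, 111, VV$) ⊢ (q0, 11, VVV$) ⊢ (q0, 1, VVVV$) ⊢ (q0, ε, VVVVV$)
All input consumed in state q0 with stack VVVVV$.

VVVVV$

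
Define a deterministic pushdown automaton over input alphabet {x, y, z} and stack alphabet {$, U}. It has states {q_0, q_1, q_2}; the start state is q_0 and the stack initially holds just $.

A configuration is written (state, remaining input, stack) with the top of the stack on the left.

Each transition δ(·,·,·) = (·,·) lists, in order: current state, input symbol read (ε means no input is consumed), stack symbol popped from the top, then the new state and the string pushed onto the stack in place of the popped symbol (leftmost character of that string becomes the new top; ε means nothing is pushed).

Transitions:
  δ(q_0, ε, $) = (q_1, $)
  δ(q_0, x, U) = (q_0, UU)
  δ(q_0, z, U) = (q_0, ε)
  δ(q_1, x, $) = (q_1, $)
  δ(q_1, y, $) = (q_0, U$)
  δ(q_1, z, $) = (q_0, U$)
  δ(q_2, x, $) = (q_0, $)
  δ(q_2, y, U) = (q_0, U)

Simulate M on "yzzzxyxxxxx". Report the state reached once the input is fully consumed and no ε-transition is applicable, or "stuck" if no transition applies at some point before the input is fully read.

q_0

(q_0, yzzzxyxxxxx, $) ⊢ (q_1, yzzzxyxxxxx, $) ⊢ (q_0, zzzxyxxxxx, U$) ⊢ (q_0, zzxyxxxxx, $) ⊢ (q_1, zzxyxxxxx, $) ⊢ (q_0, zxyxxxxx, U$) ⊢ (q_0, xyxxxxx, $) ⊢ (q_1, xyxxxxx, $) ⊢ (q_1, yxxxxx, $) ⊢ (q_0, xxxxx, U$) ⊢ (q_0, xxxx, UU$) ⊢ (q_0, xxx, UUU$) ⊢ (q_0, xx, UUUU$) ⊢ (q_0, x, UUUUU$) ⊢ (q_0, ε, UUUUUU$)
All input consumed; M is in state q_0.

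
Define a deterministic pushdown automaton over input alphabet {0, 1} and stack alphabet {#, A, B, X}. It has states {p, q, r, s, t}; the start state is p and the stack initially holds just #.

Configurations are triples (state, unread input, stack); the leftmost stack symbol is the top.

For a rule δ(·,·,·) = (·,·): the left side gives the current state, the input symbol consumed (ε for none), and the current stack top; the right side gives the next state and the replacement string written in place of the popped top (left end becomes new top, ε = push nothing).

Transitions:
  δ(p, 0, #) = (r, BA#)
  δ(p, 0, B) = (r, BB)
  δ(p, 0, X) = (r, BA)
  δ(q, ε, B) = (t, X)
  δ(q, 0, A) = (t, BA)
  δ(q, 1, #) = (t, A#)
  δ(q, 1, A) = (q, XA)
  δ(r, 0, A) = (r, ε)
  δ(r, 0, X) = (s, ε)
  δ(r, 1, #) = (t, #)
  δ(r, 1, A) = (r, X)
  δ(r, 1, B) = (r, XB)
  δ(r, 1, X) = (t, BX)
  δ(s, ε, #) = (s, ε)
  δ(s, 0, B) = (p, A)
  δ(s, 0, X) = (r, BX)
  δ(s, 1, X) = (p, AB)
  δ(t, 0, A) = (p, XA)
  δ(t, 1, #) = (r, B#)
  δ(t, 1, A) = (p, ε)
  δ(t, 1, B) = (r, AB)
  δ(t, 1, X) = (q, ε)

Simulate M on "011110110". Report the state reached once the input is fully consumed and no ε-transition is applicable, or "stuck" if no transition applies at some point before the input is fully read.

stuck

(p, 011110110, #)
  read 0, top #: go to r, push BA# → (r, 11110110, BA#)
  read 1, top B: go to r, push XB → (r, 1110110, XBA#)
  read 1, top X: go to t, push BX → (t, 110110, BXBA#)
  read 1, top B: go to r, push AB → (r, 10110, ABXBA#)
  read 1, top A: go to r, push X → (r, 0110, XBXBA#)
  read 0, top X: go to s, push ε → (s, 110, BXBA#)
No transition for (s, 1, top B); M blocks with input 110 remaining.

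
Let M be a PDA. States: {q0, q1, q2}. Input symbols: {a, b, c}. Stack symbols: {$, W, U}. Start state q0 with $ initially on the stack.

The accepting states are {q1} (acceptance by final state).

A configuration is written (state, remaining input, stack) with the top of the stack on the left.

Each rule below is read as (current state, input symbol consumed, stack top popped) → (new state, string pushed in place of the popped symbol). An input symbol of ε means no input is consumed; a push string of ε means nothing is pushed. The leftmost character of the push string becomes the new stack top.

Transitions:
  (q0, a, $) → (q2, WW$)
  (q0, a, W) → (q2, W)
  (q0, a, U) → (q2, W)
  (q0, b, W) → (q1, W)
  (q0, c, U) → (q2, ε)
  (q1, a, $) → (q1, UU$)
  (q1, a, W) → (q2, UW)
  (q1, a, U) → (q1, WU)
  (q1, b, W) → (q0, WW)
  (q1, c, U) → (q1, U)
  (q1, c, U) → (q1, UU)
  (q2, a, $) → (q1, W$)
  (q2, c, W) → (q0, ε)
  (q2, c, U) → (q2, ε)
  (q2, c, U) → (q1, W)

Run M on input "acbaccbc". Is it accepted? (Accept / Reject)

No computation consumes all input and reaches a final state.

Reject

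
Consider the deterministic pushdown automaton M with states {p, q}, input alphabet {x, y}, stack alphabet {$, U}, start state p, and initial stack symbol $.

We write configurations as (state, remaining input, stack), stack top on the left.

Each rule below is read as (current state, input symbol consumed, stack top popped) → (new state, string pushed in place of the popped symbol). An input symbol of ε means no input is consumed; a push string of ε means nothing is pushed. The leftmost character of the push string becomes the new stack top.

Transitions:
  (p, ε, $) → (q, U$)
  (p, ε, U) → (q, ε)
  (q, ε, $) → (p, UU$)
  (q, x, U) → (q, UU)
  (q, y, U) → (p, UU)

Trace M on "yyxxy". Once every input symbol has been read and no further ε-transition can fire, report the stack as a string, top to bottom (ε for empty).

(p, yyxxy, $)
  ε-move, top $: go to q, push U$ → (q, yyxxy, U$)
  read y, top U: go to p, push UU → (p, yxxy, UU$)
  ε-move, top U: go to q, push ε → (q, yxxy, U$)
  read y, top U: go to p, push UU → (p, xxy, UU$)
  ε-move, top U: go to q, push ε → (q, xxy, U$)
  read x, top U: go to q, push UU → (q, xy, UU$)
  read x, top U: go to q, push UU → (q, y, UUU$)
  read y, top U: go to p, push UU → (p, ε, UUUU$)
  ε-move, top U: go to q, push ε → (q, ε, UUU$)
All input consumed in state q with stack UUU$.

UUU$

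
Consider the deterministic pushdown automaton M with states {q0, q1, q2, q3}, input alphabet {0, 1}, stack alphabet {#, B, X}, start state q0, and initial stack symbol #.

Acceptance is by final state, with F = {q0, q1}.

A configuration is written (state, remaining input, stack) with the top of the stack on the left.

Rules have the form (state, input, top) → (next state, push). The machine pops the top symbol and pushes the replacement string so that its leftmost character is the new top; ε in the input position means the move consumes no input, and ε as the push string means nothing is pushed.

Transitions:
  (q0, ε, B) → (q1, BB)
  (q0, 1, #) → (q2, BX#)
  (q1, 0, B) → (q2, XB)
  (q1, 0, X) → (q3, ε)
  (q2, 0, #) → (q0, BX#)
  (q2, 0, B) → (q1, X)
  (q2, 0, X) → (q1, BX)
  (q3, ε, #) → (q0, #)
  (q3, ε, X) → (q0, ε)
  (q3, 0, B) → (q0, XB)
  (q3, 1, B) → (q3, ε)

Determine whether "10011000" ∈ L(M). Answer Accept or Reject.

Reject

(q0, 10011000, #) ⊢ (q2, 0011000, BX#) ⊢ (q1, 011000, XX#) ⊢ (q3, 11000, X#) ⊢ (q0, 11000, #) ⊢ (q2, 1000, BX#)
No transition applies at (q2, 1000, BX#); input not fully consumed.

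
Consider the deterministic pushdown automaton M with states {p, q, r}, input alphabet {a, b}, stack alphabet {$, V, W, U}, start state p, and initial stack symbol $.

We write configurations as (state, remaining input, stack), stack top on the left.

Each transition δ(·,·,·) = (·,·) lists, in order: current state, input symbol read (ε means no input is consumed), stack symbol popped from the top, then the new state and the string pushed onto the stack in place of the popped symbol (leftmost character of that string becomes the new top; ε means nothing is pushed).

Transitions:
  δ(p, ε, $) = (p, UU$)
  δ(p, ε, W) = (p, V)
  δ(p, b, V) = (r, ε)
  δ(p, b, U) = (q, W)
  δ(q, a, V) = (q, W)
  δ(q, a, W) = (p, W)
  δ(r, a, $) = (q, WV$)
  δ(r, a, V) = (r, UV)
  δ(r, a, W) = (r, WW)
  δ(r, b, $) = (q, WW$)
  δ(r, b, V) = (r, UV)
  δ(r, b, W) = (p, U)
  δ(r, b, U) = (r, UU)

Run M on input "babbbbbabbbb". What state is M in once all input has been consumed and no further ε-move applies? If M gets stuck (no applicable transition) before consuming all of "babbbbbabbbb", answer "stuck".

stuck

(p, babbbbbabbbb, $)
  ε-move, top $: go to p, push UU$ → (p, babbbbbabbbb, UU$)
  read b, top U: go to q, push W → (q, abbbbbabbbb, WU$)
  read a, top W: go to p, push W → (p, bbbbbabbbb, WU$)
  ε-move, top W: go to p, push V → (p, bbbbbabbbb, VU$)
  read b, top V: go to r, push ε → (r, bbbbabbbb, U$)
  read b, top U: go to r, push UU → (r, bbbabbbb, UU$)
  read b, top U: go to r, push UU → (r, bbabbbb, UUU$)
  read b, top U: go to r, push UU → (r, babbbb, UUUU$)
  read b, top U: go to r, push UU → (r, abbbb, UUUUU$)
No transition for (r, a, top U); M blocks with input abbbb remaining.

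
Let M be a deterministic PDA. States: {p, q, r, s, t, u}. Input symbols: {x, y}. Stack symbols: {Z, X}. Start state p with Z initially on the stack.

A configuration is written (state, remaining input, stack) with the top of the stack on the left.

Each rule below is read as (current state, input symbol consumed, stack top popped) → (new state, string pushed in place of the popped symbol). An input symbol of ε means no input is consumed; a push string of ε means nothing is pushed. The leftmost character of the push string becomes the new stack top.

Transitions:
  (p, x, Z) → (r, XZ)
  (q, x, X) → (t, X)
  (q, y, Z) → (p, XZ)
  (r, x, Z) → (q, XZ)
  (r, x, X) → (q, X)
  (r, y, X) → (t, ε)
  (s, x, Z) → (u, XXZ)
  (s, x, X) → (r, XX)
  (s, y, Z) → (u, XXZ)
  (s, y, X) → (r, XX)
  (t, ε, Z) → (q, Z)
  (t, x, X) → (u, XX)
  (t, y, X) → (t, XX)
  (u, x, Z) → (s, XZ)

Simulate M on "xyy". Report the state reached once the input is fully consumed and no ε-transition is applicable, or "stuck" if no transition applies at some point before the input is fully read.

p

(p, xyy, Z)
  read x, top Z: go to r, push XZ → (r, yy, XZ)
  read y, top X: go to t, push ε → (t, y, Z)
  ε-move, top Z: go to q, push Z → (q, y, Z)
  read y, top Z: go to p, push XZ → (p, ε, XZ)
All input consumed; M is in state p.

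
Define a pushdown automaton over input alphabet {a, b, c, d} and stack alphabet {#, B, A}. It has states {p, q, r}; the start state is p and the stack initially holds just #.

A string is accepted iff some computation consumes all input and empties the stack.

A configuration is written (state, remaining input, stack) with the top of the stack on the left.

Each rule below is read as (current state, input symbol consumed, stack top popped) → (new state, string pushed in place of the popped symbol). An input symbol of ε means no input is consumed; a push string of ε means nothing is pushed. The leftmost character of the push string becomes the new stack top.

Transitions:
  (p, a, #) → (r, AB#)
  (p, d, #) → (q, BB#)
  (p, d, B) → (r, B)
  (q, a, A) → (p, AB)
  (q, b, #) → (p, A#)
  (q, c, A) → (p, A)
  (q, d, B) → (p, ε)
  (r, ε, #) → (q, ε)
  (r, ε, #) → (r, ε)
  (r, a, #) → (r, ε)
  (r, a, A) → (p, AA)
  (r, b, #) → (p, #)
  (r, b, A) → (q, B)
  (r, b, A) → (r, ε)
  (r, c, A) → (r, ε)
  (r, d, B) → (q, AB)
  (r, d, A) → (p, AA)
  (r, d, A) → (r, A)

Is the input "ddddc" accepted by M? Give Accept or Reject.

Reject

No computation consumes all input and empties the stack.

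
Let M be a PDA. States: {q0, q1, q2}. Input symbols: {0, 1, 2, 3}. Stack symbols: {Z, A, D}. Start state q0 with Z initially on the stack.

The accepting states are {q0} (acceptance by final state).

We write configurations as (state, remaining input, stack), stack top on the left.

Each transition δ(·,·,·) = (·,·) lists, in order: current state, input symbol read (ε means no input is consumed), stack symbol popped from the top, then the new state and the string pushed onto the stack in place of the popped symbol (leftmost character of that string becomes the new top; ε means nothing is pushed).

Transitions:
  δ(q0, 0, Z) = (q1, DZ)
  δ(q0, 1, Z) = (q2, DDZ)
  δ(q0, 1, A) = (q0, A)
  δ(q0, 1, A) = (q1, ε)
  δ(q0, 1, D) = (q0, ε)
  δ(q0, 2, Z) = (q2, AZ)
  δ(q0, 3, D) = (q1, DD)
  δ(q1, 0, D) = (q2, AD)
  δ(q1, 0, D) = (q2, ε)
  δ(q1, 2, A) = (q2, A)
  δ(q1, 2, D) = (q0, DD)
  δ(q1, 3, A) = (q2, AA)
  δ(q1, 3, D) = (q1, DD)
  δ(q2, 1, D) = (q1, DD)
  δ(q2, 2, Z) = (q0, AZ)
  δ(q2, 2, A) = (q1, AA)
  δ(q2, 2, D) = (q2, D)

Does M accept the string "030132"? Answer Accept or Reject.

One accepting computation: (q0, 030132, Z) ⊢ (q1, 30132, DZ) ⊢ (q1, 0132, DDZ) ⊢ (q2, 132, DZ) ⊢ (q1, 32, DDZ) ⊢ (q1, 2, DDDZ) ⊢ (q0, ε, DDDDZ)
All input consumed and state q0 ∈ F.

Accept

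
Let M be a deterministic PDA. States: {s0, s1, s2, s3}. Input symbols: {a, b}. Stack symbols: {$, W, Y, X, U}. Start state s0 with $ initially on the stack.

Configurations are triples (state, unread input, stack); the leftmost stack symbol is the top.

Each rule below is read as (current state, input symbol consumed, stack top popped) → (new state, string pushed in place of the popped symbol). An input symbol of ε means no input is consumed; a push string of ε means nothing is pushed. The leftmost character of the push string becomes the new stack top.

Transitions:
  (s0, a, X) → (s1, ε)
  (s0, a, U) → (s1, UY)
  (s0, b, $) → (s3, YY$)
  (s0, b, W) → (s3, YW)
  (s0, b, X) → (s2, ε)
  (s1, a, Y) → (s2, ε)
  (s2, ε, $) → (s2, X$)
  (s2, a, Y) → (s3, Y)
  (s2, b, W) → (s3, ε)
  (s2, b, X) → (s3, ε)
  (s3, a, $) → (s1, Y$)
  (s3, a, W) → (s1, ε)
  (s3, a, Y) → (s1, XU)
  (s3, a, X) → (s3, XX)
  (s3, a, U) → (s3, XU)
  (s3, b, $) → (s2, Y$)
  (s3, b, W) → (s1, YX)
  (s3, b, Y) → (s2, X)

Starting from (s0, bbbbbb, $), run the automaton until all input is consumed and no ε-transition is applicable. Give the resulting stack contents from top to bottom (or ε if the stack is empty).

Y$

(s0, bbbbbb, $)
  read b, top $: go to s3, push YY$ → (s3, bbbbb, YY$)
  read b, top Y: go to s2, push X → (s2, bbbb, XY$)
  read b, top X: go to s3, push ε → (s3, bbb, Y$)
  read b, top Y: go to s2, push X → (s2, bb, X$)
  read b, top X: go to s3, push ε → (s3, b, $)
  read b, top $: go to s2, push Y$ → (s2, ε, Y$)
All input consumed in state s2 with stack Y$.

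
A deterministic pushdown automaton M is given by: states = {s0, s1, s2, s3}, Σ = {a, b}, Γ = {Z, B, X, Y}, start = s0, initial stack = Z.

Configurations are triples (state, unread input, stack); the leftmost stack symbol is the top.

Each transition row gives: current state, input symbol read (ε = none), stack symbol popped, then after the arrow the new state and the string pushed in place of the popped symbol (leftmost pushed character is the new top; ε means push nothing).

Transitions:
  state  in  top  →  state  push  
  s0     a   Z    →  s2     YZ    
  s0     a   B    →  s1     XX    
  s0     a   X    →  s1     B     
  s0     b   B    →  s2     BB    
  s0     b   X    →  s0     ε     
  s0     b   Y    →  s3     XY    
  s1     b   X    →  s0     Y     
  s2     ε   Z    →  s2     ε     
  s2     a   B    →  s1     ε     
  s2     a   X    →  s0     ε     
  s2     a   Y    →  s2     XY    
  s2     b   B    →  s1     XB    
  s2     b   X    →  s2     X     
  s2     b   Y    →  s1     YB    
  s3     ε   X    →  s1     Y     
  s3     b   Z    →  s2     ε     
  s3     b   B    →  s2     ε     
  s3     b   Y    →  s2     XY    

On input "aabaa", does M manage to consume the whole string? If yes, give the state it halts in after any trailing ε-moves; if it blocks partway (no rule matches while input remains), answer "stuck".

stuck

(s0, aabaa, Z)
  read a, top Z: go to s2, push YZ → (s2, abaa, YZ)
  read a, top Y: go to s2, push XY → (s2, baa, XYZ)
  read b, top X: go to s2, push X → (s2, aa, XYZ)
  read a, top X: go to s0, push ε → (s0, a, YZ)
No transition for (s0, a, top Y); M blocks with input a remaining.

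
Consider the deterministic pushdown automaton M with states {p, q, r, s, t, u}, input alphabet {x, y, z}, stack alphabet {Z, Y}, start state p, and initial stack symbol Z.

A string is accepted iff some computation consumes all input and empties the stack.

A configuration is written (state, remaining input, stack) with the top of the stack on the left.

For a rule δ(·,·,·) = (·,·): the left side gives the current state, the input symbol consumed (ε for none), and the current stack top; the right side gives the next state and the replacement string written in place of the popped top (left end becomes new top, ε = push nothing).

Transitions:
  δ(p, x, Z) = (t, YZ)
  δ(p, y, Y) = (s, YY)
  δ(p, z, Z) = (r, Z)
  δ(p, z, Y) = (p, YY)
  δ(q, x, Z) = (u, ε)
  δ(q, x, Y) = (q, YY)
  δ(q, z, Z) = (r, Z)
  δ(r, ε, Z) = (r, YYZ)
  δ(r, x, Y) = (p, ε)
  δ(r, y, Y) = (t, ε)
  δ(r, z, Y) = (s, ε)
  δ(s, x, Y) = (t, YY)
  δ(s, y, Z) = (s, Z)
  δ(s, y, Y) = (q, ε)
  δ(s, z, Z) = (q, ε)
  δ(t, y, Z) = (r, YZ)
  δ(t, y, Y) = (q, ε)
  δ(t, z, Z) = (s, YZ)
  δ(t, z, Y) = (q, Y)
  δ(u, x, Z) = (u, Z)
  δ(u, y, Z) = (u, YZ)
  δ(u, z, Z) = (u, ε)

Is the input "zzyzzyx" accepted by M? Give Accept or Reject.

(p, zzyzzyx, Z)
  read z, top Z: go to r, push Z → (r, zyzzyx, Z)
  ε-move, top Z: go to r, push YYZ → (r, zyzzyx, YYZ)
  read z, top Y: go to s, push ε → (s, yzzyx, YZ)
  read y, top Y: go to q, push ε → (q, zzyx, Z)
  read z, top Z: go to r, push Z → (r, zyx, Z)
  ε-move, top Z: go to r, push YYZ → (r, zyx, YYZ)
  read z, top Y: go to s, push ε → (s, yx, YZ)
  read y, top Y: go to q, push ε → (q, x, Z)
  read x, top Z: go to u, push ε → (u, ε, ε)
All input consumed and the stack is empty.

Accept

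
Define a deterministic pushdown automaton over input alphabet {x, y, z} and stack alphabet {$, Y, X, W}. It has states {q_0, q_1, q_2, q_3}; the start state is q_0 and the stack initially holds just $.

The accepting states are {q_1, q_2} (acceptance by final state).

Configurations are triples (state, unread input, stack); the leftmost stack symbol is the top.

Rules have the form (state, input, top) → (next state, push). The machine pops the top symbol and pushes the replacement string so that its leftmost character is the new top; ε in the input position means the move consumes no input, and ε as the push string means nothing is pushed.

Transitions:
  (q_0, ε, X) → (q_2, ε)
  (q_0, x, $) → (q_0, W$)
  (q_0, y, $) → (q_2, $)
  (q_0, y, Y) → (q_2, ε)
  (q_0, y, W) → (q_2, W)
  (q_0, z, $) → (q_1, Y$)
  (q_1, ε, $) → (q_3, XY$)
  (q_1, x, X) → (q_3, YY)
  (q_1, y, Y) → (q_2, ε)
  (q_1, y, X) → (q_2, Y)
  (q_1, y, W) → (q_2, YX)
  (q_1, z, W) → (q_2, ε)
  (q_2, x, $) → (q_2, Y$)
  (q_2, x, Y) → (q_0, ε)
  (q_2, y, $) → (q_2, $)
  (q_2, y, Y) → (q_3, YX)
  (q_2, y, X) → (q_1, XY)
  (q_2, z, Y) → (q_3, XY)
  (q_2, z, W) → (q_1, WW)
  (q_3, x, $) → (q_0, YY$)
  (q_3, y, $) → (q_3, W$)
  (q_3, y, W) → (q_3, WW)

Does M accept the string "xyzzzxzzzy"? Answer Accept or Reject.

Reject

(q_0, xyzzzxzzzy, $)
  read x, top $: go to q_0, push W$ → (q_0, yzzzxzzzy, W$)
  read y, top W: go to q_2, push W → (q_2, zzzxzzzy, W$)
  read z, top W: go to q_1, push WW → (q_1, zzxzzzy, WW$)
  read z, top W: go to q_2, push ε → (q_2, zxzzzy, W$)
  read z, top W: go to q_1, push WW → (q_1, xzzzy, WW$)
No transition applies at (q_1, xzzzy, WW$); input not fully consumed.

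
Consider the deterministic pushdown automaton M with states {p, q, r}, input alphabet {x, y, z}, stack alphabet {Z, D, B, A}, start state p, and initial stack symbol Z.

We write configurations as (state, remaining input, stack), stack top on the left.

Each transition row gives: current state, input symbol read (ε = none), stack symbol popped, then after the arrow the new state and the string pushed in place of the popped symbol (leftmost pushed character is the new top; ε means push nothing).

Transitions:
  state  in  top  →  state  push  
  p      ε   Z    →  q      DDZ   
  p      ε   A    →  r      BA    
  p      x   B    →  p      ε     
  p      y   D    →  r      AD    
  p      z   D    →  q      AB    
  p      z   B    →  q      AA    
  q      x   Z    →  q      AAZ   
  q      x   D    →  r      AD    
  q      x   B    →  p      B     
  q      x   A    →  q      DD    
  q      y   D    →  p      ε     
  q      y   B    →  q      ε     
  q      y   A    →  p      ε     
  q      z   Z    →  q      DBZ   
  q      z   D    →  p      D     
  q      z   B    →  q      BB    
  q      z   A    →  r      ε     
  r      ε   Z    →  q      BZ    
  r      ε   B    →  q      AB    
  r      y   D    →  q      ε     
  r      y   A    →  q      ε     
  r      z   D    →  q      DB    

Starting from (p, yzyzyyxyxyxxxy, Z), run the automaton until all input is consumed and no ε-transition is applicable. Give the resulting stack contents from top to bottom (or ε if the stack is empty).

(p, yzyzyyxyxyxxxy, Z)
  ε-move, top Z: go to q, push DDZ → (q, yzyzyyxyxyxxxy, DDZ)
  read y, top D: go to p, push ε → (p, zyzyyxyxyxxxy, DZ)
  read z, top D: go to q, push AB → (q, yzyyxyxyxxxy, ABZ)
  read y, top A: go to p, push ε → (p, zyyxyxyxxxy, BZ)
  read z, top B: go to q, push AA → (q, yyxyxyxxxy, AAZ)
  read y, top A: go to p, push ε → (p, yxyxyxxxy, AZ)
  ε-move, top A: go to r, push BA → (r, yxyxyxxxy, BAZ)
  ε-move, top B: go to q, push AB → (q, yxyxyxxxy, ABAZ)
  read y, top A: go to p, push ε → (p, xyxyxxxy, BAZ)
  read x, top B: go to p, push ε → (p, yxyxxxy, AZ)
  ε-move, top A: go to r, push BA → (r, yxyxxxy, BAZ)
  ε-move, top B: go to q, push AB → (q, yxyxxxy, ABAZ)
  read y, top A: go to p, push ε → (p, xyxxxy, BAZ)
  read x, top B: go to p, push ε → (p, yxxxy, AZ)
  ε-move, top A: go to r, push BA → (r, yxxxy, BAZ)
  ε-move, top B: go to q, push AB → (q, yxxxy, ABAZ)
  read y, top A: go to p, push ε → (p, xxxy, BAZ)
  read x, top B: go to p, push ε → (p, xxy, AZ)
  ε-move, top A: go to r, push BA → (r, xxy, BAZ)
  ε-move, top B: go to q, push AB → (q, xxy, ABAZ)
  read x, top A: go to q, push DD → (q, xy, DDBAZ)
  read x, top D: go to r, push AD → (r, y, ADDBAZ)
  read y, top A: go to q, push ε → (q, ε, DDBAZ)
All input consumed in state q with stack DDBAZ.

DDBAZ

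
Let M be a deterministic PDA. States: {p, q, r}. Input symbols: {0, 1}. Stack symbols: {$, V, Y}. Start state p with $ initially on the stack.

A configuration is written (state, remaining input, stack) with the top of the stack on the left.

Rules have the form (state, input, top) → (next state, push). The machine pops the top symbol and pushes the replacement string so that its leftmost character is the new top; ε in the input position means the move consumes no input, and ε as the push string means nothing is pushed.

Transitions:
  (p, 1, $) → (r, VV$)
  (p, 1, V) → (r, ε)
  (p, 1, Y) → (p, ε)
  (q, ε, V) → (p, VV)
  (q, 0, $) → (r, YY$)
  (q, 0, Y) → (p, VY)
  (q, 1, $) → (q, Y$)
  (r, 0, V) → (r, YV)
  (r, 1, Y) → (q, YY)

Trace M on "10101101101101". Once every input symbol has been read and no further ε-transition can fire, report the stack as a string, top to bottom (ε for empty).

YYYYYVV$

(p, 10101101101101, $)
  read 1, top $: go to r, push VV$ → (r, 0101101101101, VV$)
  read 0, top V: go to r, push YV → (r, 101101101101, YVV$)
  read 1, top Y: go to q, push YY → (q, 01101101101, YYVV$)
  read 0, top Y: go to p, push VY → (p, 1101101101, VYYVV$)
  read 1, top V: go to r, push ε → (r, 101101101, YYVV$)
  read 1, top Y: go to q, push YY → (q, 01101101, YYYVV$)
  read 0, top Y: go to p, push VY → (p, 1101101, VYYYVV$)
  read 1, top V: go to r, push ε → (r, 101101, YYYVV$)
  read 1, top Y: go to q, push YY → (q, 01101, YYYYVV$)
  read 0, top Y: go to p, push VY → (p, 1101, VYYYYVV$)
  read 1, top V: go to r, push ε → (r, 101, YYYYVV$)
  read 1, top Y: go to q, push YY → (q, 01, YYYYYVV$)
  read 0, top Y: go to p, push VY → (p, 1, VYYYYYVV$)
  read 1, top V: go to r, push ε → (r, ε, YYYYYVV$)
All input consumed in state r with stack YYYYYVV$.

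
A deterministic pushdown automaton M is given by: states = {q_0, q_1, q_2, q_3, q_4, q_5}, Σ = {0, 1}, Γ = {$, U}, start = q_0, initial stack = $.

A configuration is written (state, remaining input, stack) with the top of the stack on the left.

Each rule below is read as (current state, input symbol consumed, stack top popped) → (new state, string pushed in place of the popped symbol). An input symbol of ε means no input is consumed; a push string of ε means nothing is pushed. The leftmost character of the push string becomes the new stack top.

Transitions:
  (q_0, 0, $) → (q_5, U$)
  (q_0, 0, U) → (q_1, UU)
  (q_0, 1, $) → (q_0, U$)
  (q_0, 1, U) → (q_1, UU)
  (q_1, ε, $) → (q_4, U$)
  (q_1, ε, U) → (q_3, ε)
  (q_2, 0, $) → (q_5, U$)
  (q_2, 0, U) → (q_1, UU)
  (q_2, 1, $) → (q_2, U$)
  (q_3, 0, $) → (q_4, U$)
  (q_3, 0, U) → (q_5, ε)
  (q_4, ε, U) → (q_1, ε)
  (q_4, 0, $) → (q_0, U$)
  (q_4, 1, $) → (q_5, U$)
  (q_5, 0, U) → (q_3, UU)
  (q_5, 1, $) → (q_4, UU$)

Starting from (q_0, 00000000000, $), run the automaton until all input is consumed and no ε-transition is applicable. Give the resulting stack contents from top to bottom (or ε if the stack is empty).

U$

(q_0, 00000000000, $)
  read 0, top $: go to q_5, push U$ → (q_5, 0000000000, U$)
  read 0, top U: go to q_3, push UU → (q_3, 000000000, UU$)
  read 0, top U: go to q_5, push ε → (q_5, 00000000, U$)
  read 0, top U: go to q_3, push UU → (q_3, 0000000, UU$)
  read 0, top U: go to q_5, push ε → (q_5, 000000, U$)
  read 0, top U: go to q_3, push UU → (q_3, 00000, UU$)
  read 0, top U: go to q_5, push ε → (q_5, 0000, U$)
  read 0, top U: go to q_3, push UU → (q_3, 000, UU$)
  read 0, top U: go to q_5, push ε → (q_5, 00, U$)
  read 0, top U: go to q_3, push UU → (q_3, 0, UU$)
  read 0, top U: go to q_5, push ε → (q_5, ε, U$)
All input consumed in state q_5 with stack U$.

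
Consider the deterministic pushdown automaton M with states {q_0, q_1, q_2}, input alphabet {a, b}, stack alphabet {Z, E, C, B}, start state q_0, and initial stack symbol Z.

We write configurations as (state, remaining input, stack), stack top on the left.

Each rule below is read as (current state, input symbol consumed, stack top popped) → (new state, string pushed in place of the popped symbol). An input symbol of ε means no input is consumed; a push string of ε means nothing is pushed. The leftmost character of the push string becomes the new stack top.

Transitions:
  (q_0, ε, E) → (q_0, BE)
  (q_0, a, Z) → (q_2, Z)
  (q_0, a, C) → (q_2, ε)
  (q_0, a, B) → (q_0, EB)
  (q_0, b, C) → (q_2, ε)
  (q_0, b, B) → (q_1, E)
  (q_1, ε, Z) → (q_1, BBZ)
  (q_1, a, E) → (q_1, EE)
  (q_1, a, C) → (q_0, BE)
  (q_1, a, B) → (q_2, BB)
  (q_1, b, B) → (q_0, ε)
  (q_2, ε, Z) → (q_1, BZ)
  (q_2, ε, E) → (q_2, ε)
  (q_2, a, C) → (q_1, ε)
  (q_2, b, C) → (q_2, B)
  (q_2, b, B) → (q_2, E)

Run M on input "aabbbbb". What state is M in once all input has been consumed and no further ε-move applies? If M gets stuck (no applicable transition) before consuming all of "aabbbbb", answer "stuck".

stuck

(q_0, aabbbbb, Z)
  read a, top Z: go to q_2, push Z → (q_2, abbbbb, Z)
  ε-move, top Z: go to q_1, push BZ → (q_1, abbbbb, BZ)
  read a, top B: go to q_2, push BB → (q_2, bbbbb, BBZ)
  read b, top B: go to q_2, push E → (q_2, bbbb, EBZ)
  ε-move, top E: go to q_2, push ε → (q_2, bbbb, BZ)
  read b, top B: go to q_2, push E → (q_2, bbb, EZ)
  ε-move, top E: go to q_2, push ε → (q_2, bbb, Z)
  ε-move, top Z: go to q_1, push BZ → (q_1, bbb, BZ)
  read b, top B: go to q_0, push ε → (q_0, bb, Z)
No transition for (q_0, b, top Z); M blocks with input bb remaining.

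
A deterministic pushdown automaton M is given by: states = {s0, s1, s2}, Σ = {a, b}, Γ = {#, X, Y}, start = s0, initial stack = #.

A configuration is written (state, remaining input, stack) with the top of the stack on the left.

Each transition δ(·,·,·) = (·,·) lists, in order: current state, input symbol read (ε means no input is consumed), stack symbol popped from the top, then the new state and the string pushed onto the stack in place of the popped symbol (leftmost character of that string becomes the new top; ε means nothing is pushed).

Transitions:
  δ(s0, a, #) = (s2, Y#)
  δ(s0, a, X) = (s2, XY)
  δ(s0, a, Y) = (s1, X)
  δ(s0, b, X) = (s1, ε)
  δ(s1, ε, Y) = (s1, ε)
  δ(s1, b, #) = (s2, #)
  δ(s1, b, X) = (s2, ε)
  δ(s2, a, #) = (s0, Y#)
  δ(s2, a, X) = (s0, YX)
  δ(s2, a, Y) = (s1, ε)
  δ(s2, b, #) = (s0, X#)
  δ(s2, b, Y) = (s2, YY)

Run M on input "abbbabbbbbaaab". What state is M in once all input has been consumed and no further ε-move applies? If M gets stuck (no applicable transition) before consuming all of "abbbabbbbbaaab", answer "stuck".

s2

(s0, abbbabbbbbaaab, #)
  read a, top #: go to s2, push Y# → (s2, bbbabbbbbaaab, Y#)
  read b, top Y: go to s2, push YY → (s2, bbabbbbbaaab, YY#)
  read b, top Y: go to s2, push YY → (s2, babbbbbaaab, YYY#)
  read b, top Y: go to s2, push YY → (s2, abbbbbaaab, YYYY#)
  read a, top Y: go to s1, push ε → (s1, bbbbbaaab, YYY#)
  ε-move, top Y: go to s1, push ε → (s1, bbbbbaaab, YY#)
  ε-move, top Y: go to s1, push ε → (s1, bbbbbaaab, Y#)
  ε-move, top Y: go to s1, push ε → (s1, bbbbbaaab, #)
  read b, top #: go to s2, push # → (s2, bbbbaaab, #)
  read b, top #: go to s0, push X# → (s0, bbbaaab, X#)
  read b, top X: go to s1, push ε → (s1, bbaaab, #)
  read b, top #: go to s2, push # → (s2, baaab, #)
  read b, top #: go to s0, push X# → (s0, aaab, X#)
  read a, top X: go to s2, push XY → (s2, aab, XY#)
  read a, top X: go to s0, push YX → (s0, ab, YXY#)
  read a, top Y: go to s1, push X → (s1, b, XXY#)
  read b, top X: go to s2, push ε → (s2, ε, XY#)
All input consumed; M is in state s2.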